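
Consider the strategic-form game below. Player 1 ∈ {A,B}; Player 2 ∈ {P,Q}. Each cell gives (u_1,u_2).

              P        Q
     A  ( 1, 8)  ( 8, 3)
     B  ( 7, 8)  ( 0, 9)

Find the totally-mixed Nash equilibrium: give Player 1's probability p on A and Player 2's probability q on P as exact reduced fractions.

P1 indiff ⇒ q·1+(1-q)·8 = q·7+(1-q)·0 ⇒ q(-6) = (1-q)(-8) ⇒ q = 4/7
P2 indiff ⇒ p·8+(1-p)·8 = p·3+(1-p)·9 ⇒ p(5) = (1-p)(1) ⇒ p = 1/6

(p,q) = (1/6, 4/7)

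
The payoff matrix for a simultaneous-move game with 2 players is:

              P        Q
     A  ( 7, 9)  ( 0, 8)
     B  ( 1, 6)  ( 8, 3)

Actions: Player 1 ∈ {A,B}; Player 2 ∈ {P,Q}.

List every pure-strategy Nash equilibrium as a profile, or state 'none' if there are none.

(A,P): NE
(A,Q): not NE [P1→B gives 8>0; P2→P gives 9>8]
(B,P): not NE [P1→A gives 7>1]
(B,Q): not NE [P2→P gives 6>3]

NE set: (A,P)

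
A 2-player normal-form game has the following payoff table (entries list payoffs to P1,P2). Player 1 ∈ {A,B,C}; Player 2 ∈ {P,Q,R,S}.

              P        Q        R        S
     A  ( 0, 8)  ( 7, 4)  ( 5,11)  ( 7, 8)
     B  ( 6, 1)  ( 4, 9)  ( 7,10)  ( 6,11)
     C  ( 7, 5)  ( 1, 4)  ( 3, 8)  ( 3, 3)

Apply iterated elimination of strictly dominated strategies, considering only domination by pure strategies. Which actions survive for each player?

P2 drop P (R beats it: A:11>8 B:10>1 C:8>5)
P1 drop C (A beats it: Q:7>1 R:5>3 S:7>3)
P2 drop Q (R beats it: A:11>4 B:10>9)
P1→{A,B} P2→{R,S}

IESDS → P1:{A,B} P2:{R,S}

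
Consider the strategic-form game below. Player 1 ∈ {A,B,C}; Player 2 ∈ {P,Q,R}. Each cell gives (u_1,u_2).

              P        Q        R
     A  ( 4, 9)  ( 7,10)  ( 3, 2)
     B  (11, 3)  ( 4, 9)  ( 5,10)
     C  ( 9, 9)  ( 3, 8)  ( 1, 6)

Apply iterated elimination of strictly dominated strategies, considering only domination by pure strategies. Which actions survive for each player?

P1 drop C (B beats it: P:11>9 Q:4>3 R:5>1)
P2 drop P (Q beats it: A:10>9 B:9>3)
P1→{A,B} P2→{Q,R}

IESDS → P1:{A,B} P2:{Q,R}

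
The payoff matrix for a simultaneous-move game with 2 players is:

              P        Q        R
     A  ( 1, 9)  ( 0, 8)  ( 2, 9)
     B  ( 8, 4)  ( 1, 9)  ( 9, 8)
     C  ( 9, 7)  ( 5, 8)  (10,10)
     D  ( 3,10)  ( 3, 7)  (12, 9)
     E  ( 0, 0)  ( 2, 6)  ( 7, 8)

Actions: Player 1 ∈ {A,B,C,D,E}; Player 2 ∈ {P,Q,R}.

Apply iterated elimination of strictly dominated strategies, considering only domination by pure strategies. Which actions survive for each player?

P1 drop A (B beats it: P:8>1 Q:1>0 R:9>2)
P1 drop B (C beats it: P:9>8 Q:5>1 R:10>9)
P1 drop E (C beats it: P:9>0 Q:5>2 R:10>7)
P2 drop Q (R beats it: C:10>8 D:9>7)
P1→{C,D} P2→{P,R}

Remaining: P1:{C,D} P2:{P,R}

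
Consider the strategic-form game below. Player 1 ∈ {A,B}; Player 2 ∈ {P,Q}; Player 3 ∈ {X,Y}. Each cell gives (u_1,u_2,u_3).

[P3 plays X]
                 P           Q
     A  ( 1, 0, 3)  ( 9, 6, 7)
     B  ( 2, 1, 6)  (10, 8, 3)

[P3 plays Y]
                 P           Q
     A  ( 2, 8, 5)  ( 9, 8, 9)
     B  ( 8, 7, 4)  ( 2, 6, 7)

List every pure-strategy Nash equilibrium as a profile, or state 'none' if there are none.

(A,P,X): not NE [P1→B gives 2>1; P2→Q gives 6>0; P3→Y gives 5>3]
(A,P,Y): not NE [P1→B gives 8>2]
(A,Q,X): not NE [P1→B gives 10>9; P3→Y gives 9>7]
(A,Q,Y): NE
(B,P,X): not NE [P2→Q gives 8>1]
(B,P,Y): not NE [P3→X gives 6>4]
(B,Q,X): not NE [P3→Y gives 7>3]
(B,Q,Y): not NE [P1→A gives 9>2; P2→P gives 7>6]

Nash profiles: (A,Q,Y)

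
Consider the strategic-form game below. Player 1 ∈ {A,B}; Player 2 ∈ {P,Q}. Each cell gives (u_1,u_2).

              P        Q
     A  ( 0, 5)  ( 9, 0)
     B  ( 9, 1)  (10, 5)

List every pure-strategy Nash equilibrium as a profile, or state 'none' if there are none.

(A,P): not NE [P1→B gives 9>0]
(A,Q): not NE [P1→B gives 10>9; P2→P gives 5>0]
(B,P): not NE [P2→Q gives 5>1]
(B,Q): NE

PSNE = {(B,Q)}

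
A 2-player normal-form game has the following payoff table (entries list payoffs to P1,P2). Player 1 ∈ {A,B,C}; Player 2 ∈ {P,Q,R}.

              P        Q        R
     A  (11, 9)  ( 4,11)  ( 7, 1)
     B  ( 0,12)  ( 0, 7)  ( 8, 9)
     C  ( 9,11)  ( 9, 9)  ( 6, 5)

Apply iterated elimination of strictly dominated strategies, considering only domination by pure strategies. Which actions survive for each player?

P2 drop R (P beats it: A:9>1 B:12>9 C:11>5)
P1 drop B (A beats it: P:11>0 Q:4>0)
P1→{A,C} P2→{P,Q}

IESDS → P1:{A,C} P2:{P,Q}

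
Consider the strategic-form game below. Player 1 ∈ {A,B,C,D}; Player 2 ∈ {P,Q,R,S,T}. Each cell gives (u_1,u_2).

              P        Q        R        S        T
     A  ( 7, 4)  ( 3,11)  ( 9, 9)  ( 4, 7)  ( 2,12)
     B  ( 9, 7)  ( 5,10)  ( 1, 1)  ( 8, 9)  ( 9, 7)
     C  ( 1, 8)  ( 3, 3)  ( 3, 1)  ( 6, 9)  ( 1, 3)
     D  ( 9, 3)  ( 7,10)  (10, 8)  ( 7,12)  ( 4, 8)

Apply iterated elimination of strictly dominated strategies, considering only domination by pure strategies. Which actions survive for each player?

P1 drop A (D beats it: P:9>7 Q:7>3 R:10>9 S:7>4 T:4>2)
P1 drop C (D beats it: P:9>1 Q:7>3 R:10>3 S:7>6 T:4>1)
P2 drop P (Q beats it: B:10>7 D:10>3)
P2 drop R (Q beats it: B:10>1 D:10>8)
P2 drop T (Q beats it: B:10>7 D:10>8)
P1→{B,D} P2→{Q,S}

Survivors P1:{B,D} P2:{Q,S}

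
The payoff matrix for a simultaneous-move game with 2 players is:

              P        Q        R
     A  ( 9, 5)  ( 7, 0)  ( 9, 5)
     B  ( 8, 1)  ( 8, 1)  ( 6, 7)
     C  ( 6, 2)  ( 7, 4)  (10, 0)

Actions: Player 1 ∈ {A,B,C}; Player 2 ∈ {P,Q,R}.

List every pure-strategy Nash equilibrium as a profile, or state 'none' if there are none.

(A,P): NE
(A,Q): not NE [P1→B gives 8>7; P2→R gives 5>0]
(A,R): not NE [P1→C gives 10>9]
(B,P): not NE [P1→A gives 9>8; P2→R gives 7>1]
(B,Q): not NE [P2→R gives 7>1]
(B,R): not NE [P1→C gives 10>6]
(C,P): not NE [P1→A gives 9>6; P2→Q gives 4>2]
(C,Q): not NE [P1→B gives 8>7]
(C,R): not NE [P2→Q gives 4>0]

PSNE = {(A,P)}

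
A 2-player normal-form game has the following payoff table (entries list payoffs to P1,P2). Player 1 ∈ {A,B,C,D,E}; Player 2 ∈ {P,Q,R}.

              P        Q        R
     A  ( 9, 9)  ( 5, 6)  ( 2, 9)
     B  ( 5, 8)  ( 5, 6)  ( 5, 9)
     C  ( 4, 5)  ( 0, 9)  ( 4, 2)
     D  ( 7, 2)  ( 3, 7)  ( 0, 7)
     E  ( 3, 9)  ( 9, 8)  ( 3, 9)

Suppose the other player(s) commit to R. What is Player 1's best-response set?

u_1(A vs R) = 2
u_1(B vs R) = 5
u_1(C vs R) = 4
u_1(D vs R) = 0
u_1(E vs R) = 3
max payoff 5 at {B}

argmax u_1 = {B}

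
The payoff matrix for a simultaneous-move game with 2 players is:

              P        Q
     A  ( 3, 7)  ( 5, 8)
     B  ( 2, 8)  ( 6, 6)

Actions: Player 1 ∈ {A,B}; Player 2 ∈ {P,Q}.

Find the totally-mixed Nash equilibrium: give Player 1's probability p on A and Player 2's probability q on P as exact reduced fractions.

P1 indiff ⇒ q·3+(1-q)·5 = q·2+(1-q)·6 ⇒ q(1) = (1-q)(1) ⇒ q = 1/2
P2 indiff ⇒ p·7+(1-p)·8 = p·8+(1-p)·6 ⇒ p(-1) = (1-p)(-2) ⇒ p = 2/3

P1 mixes 2/3 on A; P2 mixes 1/2 on P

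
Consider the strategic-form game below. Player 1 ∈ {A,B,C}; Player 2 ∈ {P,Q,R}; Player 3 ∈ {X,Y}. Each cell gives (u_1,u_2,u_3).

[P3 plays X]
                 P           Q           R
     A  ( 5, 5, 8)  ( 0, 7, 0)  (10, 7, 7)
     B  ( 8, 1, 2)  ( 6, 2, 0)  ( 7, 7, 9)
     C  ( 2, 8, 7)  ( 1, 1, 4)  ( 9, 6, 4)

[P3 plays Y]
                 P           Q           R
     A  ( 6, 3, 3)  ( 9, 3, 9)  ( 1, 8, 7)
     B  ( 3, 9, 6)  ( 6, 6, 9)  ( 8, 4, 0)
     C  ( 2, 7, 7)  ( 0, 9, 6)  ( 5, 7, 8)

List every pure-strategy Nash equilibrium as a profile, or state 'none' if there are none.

(A,P,X): not NE [P1→B gives 8>5; P2→R gives 7>5]
(A,P,Y): not NE [P2→R gives 8>3; P3→X gives 8>3]
(A,Q,X): not NE [P1→B gives 6>0; P3→Y gives 9>0]
(A,Q,Y): not NE [P2→R gives 8>3]
(A,R,X): NE
(A,R,Y): not NE [P1→B gives 8>1]
(B,P,X): not NE [P2→R gives 7>1; P3→Y gives 6>2]
(B,P,Y): not NE [P1→A gives 6>3]
(B,Q,X): not NE [P2→R gives 7>2; P3→Y gives 9>0]
(B,Q,Y): not NE [P1→A gives 9>6; P2→P gives 9>6]
(B,R,X): not NE [P1→A gives 10>7]
(B,R,Y): not NE [P2→P gives 9>4; P3→X gives 9>0]
(C,P,X): not NE [P1→B gives 8>2]
(C,P,Y): not NE [P1→A gives 6>2; P2→Q gives 9>7]
(C,Q,X): not NE [P1→B gives 6>1; P2→P gives 8>1; P3→Y gives 6>4]
(C,Q,Y): not NE [P1→A gives 9>0]
(C,R,X): not NE [P1→A gives 10>9; P2→P gives 8>6; P3→Y gives 8>4]
(C,R,Y): not NE [P1→B gives 8>5; P2→Q gives 9>7]

Nash profiles: (A,R,X)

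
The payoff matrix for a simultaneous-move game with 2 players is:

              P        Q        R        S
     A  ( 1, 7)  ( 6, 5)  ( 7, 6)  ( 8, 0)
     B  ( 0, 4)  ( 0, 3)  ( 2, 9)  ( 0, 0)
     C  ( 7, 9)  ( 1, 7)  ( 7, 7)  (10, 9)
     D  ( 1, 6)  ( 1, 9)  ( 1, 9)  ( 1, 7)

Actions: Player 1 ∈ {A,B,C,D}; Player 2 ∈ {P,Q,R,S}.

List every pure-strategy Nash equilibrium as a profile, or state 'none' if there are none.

(A,P): not NE [P1→C gives 7>1]
(A,Q): not NE [P2→P gives 7>5]
(A,R): not NE [P2→P gives 7>6]
(A,S): not NE [P1→C gives 10>8; P2→P gives 7>0]
(B,P): not NE [P1→C gives 7>0; P2→R gives 9>4]
(B,Q): not NE [P1→A gives 6>0; P2→R gives 9>3]
(B,R): not NE [P1→C gives 7>2]
(B,S): not NE [P1→C gives 10>0; P2→R gives 9>0]
(C,P): NE
(C,Q): not NE [P1→A gives 6>1; P2→S gives 9>7]
(C,R): not NE [P2→S gives 9>7]
(C,S): NE
(D,P): not NE [P1→C gives 7>1; P2→R gives 9>6]
(D,Q): not NE [P1→A gives 6>1]
(D,R): not NE [P1→C gives 7>1]
(D,S): not NE [P1→C gives 10>1; P2→R gives 9>7]

NE set: (C,P), (C,S)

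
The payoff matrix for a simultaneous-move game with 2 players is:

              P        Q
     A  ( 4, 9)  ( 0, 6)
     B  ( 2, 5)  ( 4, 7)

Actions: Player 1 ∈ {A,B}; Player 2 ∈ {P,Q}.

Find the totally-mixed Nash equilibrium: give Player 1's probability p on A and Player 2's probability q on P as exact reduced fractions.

p=2/5, q=2/3

P1 indiff ⇒ q·4+(1-q)·0 = q·2+(1-q)·4 ⇒ q(2) = (1-q)(4) ⇒ q = 2/3
P2 indiff ⇒ p·9+(1-p)·5 = p·6+(1-p)·7 ⇒ p(3) = (1-p)(2) ⇒ p = 2/5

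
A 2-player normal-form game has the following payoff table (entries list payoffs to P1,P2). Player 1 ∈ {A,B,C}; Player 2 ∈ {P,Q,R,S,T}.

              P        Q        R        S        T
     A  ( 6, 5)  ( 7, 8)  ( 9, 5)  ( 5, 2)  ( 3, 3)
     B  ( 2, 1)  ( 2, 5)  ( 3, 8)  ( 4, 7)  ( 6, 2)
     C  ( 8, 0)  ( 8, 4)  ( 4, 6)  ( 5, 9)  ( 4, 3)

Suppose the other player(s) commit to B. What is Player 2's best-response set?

u_2(P vs B) = 1
u_2(Q vs B) = 5
u_2(R vs B) = 8
u_2(S vs B) = 7
u_2(T vs B) = 2
max payoff 8 at {R}

argmax u_2 = {R}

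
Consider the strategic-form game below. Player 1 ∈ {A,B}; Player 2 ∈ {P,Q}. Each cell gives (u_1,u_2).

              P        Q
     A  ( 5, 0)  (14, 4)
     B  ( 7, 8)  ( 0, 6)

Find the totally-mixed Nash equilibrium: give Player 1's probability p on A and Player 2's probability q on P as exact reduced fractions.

P1 indiff ⇒ q·5+(1-q)·14 = q·7+(1-q)·0 ⇒ q(-2) = (1-q)(-14) ⇒ q = 7/8
P2 indiff ⇒ p·0+(1-p)·8 = p·4+(1-p)·6 ⇒ p(-4) = (1-p)(-2) ⇒ p = 1/3

P1 mixes 1/3 on A; P2 mixes 7/8 on P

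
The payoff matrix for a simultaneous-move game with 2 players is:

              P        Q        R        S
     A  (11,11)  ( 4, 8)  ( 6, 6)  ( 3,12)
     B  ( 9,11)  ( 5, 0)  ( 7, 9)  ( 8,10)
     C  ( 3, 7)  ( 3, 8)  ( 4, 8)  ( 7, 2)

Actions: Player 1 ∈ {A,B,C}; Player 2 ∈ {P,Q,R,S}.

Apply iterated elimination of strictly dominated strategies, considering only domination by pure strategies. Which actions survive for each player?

IESDS → P1:{A,B} P2:{P,S}

P1 drop C (B beats it: P:9>3 Q:5>3 R:7>4 S:8>7)
P2 drop Q (P beats it: A:11>8 B:11>0)
P2 drop R (P beats it: A:11>6 B:11>9)
P1→{A,B} P2→{P,S}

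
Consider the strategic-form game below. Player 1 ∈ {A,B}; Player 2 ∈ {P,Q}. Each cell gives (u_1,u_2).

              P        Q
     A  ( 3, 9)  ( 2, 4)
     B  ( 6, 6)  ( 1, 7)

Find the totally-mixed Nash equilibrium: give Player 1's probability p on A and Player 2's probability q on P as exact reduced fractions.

p=1/6, q=1/4

P1 indiff ⇒ q·3+(1-q)·2 = q·6+(1-q)·1 ⇒ q(-3) = (1-q)(-1) ⇒ q = 1/4
P2 indiff ⇒ p·9+(1-p)·6 = p·4+(1-p)·7 ⇒ p(5) = (1-p)(1) ⇒ p = 1/6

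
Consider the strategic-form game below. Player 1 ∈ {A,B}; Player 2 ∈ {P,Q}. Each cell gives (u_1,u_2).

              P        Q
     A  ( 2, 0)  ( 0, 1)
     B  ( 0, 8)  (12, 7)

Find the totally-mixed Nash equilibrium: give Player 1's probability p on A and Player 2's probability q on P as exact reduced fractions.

P1 indiff ⇒ q·2+(1-q)·0 = q·0+(1-q)·12 ⇒ q(2) = (1-q)(12) ⇒ q = 6/7
P2 indiff ⇒ p·0+(1-p)·8 = p·1+(1-p)·7 ⇒ p(-1) = (1-p)(-1) ⇒ p = 1/2

p=1/2, q=6/7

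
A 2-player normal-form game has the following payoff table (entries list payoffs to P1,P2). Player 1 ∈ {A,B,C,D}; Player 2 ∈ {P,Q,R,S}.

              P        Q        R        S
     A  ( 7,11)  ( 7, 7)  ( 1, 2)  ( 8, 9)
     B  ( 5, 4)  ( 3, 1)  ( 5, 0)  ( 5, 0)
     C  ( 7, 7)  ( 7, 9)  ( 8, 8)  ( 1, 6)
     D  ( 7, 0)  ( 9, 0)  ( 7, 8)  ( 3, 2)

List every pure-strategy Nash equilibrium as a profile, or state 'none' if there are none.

(A,P): NE
(A,Q): not NE [P1→D gives 9>7; P2→P gives 11>7]
(A,R): not NE [P1→C gives 8>1; P2→P gives 11>2]
(A,S): not NE [P2→P gives 11>9]
(B,P): not NE [P1→D gives 7>5]
(B,Q): not NE [P1→D gives 9>3; P2→P gives 4>1]
(B,R): not NE [P1→C gives 8>5; P2→P gives 4>0]
(B,S): not NE [P1→A gives 8>5; P2→P gives 4>0]
(C,P): not NE [P2→Q gives 9>7]
(C,Q): not NE [P1→D gives 9>7]
(C,R): not NE [P2→Q gives 9>8]
(C,S): not NE [P1→A gives 8>1; P2→Q gives 9>6]
(D,P): not NE [P2→R gives 8>0]
(D,Q): not NE [P2→R gives 8>0]
(D,R): not NE [P1→C gives 8>7]
(D,S): not NE [P1→A gives 8>3; P2→R gives 8>2]

Nash profiles: (A,P)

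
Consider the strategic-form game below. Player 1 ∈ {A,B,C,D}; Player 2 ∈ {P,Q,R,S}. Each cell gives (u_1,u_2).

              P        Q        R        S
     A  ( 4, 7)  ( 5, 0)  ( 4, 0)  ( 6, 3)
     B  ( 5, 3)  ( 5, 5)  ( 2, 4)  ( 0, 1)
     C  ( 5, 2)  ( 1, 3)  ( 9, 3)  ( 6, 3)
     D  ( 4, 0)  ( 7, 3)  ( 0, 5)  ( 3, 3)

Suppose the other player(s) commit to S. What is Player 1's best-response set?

u_1(A vs S) = 6
u_1(B vs S) = 0
u_1(C vs S) = 6
u_1(D vs S) = 3
max payoff 6 at {A,C}

BR_1 = {A,C}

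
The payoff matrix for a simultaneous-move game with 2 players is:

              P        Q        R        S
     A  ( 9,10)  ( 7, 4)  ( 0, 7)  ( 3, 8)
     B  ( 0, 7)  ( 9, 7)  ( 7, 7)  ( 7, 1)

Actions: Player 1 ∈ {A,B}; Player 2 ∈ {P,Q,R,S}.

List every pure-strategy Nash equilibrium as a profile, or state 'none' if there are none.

PSNE = {(A,P), (B,Q), (B,R)}

(A,P): NE
(A,Q): not NE [P1→B gives 9>7; P2→P gives 10>4]
(A,R): not NE [P1→B gives 7>0; P2→P gives 10>7]
(A,S): not NE [P1→B gives 7>3; P2→P gives 10>8]
(B,P): not NE [P1→A gives 9>0]
(B,Q): NE
(B,R): NE
(B,S): not NE [P2→R gives 7>1]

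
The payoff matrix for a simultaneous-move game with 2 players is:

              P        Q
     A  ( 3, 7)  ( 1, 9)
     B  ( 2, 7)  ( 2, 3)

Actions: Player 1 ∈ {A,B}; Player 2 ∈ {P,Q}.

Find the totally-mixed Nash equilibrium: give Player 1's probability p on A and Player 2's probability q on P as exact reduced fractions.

P1 mixes 2/3 on A; P2 mixes 1/2 on P

P1 indiff ⇒ q·3+(1-q)·1 = q·2+(1-q)·2 ⇒ q(1) = (1-q)(1) ⇒ q = 1/2
P2 indiff ⇒ p·7+(1-p)·7 = p·9+(1-p)·3 ⇒ p(-2) = (1-p)(-4) ⇒ p = 2/3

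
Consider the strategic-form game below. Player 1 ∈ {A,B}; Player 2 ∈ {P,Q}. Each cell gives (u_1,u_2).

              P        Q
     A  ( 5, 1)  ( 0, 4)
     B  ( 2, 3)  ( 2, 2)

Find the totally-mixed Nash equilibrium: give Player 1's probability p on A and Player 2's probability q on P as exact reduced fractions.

(p,q) = (1/4, 2/5)

P1 indiff ⇒ q·5+(1-q)·0 = q·2+(1-q)·2 ⇒ q(3) = (1-q)(2) ⇒ q = 2/5
P2 indiff ⇒ p·1+(1-p)·3 = p·4+(1-p)·2 ⇒ p(-3) = (1-p)(-1) ⇒ p = 1/4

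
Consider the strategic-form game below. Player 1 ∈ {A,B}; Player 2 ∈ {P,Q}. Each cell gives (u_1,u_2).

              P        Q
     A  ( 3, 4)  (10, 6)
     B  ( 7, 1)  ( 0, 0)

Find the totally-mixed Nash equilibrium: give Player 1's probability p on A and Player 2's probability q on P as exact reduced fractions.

(p,q) = (1/3, 5/7)

P1 indiff ⇒ q·3+(1-q)·10 = q·7+(1-q)·0 ⇒ q(-4) = (1-q)(-10) ⇒ q = 5/7
P2 indiff ⇒ p·4+(1-p)·1 = p·6+(1-p)·0 ⇒ p(-2) = (1-p)(-1) ⇒ p = 1/3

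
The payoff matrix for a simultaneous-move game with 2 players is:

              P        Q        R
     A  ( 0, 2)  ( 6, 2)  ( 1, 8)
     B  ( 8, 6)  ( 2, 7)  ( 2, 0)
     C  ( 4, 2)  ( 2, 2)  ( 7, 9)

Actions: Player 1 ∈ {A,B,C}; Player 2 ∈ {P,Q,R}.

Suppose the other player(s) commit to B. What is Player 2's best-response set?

u_2(P vs B) = 6
u_2(Q vs B) = 7
u_2(R vs B) = 0
max payoff 7 at {Q}

BR_2 = {Q}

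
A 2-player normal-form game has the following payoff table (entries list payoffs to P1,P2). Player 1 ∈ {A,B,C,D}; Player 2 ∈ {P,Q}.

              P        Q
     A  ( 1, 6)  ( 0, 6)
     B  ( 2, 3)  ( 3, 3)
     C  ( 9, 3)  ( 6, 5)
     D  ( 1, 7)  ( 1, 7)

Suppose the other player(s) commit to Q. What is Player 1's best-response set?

P1 best: {C}

u_1(A vs Q) = 0
u_1(B vs Q) = 3
u_1(C vs Q) = 6
u_1(D vs Q) = 1
max payoff 6 at {C}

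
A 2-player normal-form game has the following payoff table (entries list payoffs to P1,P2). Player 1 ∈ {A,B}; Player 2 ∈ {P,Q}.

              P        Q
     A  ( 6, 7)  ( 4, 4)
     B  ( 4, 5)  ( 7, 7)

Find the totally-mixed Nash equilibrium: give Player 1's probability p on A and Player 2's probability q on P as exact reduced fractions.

P1 indiff ⇒ q·6+(1-q)·4 = q·4+(1-q)·7 ⇒ q(2) = (1-q)(3) ⇒ q = 3/5
P2 indiff ⇒ p·7+(1-p)·5 = p·4+(1-p)·7 ⇒ p(3) = (1-p)(2) ⇒ p = 2/5

p=2/5, q=3/5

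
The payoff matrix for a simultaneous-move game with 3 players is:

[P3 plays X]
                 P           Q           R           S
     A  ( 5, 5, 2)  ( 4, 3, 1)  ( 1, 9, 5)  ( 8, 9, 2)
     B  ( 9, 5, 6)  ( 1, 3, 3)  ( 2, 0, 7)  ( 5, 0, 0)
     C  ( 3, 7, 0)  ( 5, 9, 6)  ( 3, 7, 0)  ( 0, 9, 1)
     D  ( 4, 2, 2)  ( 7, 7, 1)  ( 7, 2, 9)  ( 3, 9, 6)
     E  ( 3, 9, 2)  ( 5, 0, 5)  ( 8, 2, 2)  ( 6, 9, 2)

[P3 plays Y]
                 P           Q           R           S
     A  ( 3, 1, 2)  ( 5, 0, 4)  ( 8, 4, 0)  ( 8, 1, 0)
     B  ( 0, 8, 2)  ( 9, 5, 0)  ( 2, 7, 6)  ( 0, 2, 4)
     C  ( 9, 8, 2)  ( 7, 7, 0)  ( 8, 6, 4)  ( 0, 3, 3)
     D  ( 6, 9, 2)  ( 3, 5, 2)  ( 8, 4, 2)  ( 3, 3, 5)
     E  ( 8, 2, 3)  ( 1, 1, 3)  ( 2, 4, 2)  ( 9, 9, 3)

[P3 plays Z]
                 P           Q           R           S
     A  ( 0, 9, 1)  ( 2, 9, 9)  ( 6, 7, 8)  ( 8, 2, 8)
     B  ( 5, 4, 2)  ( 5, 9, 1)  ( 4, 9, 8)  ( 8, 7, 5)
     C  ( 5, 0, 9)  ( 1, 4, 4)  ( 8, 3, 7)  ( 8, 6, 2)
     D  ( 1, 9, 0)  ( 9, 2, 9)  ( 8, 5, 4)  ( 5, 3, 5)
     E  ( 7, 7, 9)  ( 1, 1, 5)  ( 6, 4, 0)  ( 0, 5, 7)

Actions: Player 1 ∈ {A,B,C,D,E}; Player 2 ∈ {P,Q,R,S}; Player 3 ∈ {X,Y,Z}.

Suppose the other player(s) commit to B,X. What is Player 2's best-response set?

u_2(P vs B,X) = 5
u_2(Q vs B,X) = 3
u_2(R vs B,X) = 0
u_2(S vs B,X) = 0
max payoff 5 at {P}

BR_2 = {P}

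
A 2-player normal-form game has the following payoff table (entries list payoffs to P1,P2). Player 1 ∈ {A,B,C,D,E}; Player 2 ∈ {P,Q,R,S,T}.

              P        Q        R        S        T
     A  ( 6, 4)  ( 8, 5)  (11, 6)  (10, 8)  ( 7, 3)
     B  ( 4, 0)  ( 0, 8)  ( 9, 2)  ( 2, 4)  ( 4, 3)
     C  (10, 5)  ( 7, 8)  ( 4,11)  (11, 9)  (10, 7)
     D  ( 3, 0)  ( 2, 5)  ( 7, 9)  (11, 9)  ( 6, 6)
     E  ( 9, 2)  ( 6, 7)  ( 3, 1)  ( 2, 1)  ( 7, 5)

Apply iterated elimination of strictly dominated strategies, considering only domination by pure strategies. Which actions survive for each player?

Survivors P1:{A,C,D} P2:{R,S}

P1 drop B (A beats it: P:6>4 Q:8>0 R:11>9 S:10>2 T:7>4)
P1 drop E (C beats it: P:10>9 Q:7>6 R:4>3 S:11>2 T:10>7)
P2 drop P (Q beats it: A:5>4 C:8>5 D:5>0)
P2 drop Q (R beats it: A:6>5 C:11>8 D:9>5)
P2 drop T (R beats it: A:6>3 C:11>7 D:9>6)
P1→{A,C,D} P2→{R,S}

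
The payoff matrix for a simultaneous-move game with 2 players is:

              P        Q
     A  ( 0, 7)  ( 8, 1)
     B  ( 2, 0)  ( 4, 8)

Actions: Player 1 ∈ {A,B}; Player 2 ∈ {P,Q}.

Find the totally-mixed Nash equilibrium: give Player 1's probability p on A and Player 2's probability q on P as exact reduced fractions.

P1 mixes 4/7 on A; P2 mixes 2/3 on P

P1 indiff ⇒ q·0+(1-q)·8 = q·2+(1-q)·4 ⇒ q(-2) = (1-q)(-4) ⇒ q = 2/3
P2 indiff ⇒ p·7+(1-p)·0 = p·1+(1-p)·8 ⇒ p(6) = (1-p)(8) ⇒ p = 4/7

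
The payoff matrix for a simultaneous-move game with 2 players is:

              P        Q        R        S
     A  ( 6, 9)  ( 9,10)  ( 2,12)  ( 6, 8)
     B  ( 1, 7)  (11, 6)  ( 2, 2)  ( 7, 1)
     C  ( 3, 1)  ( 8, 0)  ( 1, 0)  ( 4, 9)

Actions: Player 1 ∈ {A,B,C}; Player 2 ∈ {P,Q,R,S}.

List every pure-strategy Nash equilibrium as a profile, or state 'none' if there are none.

(A,P): not NE [P2→R gives 12>9]
(A,Q): not NE [P1→B gives 11>9; P2→R gives 12>10]
(A,R): NE
(A,S): not NE [P1→B gives 7>6; P2→R gives 12>8]
(B,P): not NE [P1→A gives 6>1]
(B,Q): not NE [P2→P gives 7>6]
(B,R): not NE [P2→P gives 7>2]
(B,S): not NE [P2→P gives 7>1]
(C,P): not NE [P1→A gives 6>3; P2→S gives 9>1]
(C,Q): not NE [P1→B gives 11>8; P2→S gives 9>0]
(C,R): not NE [P1→B gives 2>1; P2→S gives 9>0]
(C,S): not NE [P1→B gives 7>4]

Nash profiles: (A,R)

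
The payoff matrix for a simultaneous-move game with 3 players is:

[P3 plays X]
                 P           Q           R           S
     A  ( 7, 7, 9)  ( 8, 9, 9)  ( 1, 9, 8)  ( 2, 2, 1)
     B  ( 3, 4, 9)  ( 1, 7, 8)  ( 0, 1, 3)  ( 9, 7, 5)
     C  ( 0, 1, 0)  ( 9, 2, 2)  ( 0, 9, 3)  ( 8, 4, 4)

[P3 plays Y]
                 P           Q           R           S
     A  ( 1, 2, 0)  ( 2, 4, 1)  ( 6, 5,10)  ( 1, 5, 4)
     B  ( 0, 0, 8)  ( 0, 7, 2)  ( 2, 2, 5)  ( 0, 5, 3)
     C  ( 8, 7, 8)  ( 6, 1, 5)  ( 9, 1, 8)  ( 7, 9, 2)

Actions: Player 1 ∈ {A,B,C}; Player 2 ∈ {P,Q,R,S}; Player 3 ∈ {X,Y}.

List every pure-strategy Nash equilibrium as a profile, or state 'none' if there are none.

PSNE = {(B,S,X)}

(A,P,X): not NE [P2→R gives 9>7]
(A,P,Y): not NE [P1→C gives 8>1; P2→S gives 5>2; P3→X gives 9>0]
(A,Q,X): not NE [P1→C gives 9>8]
(A,Q,Y): not NE [P1→C gives 6>2; P2→S gives 5>4; P3→X gives 9>1]
(A,R,X): not NE [P3→Y gives 10>8]
(A,R,Y): not NE [P1→C gives 9>6]
(A,S,X): not NE [P1→B gives 9>2; P2→R gives 9>2; P3→Y gives 4>1]
(A,S,Y): not NE [P1→C gives 7>1]
(B,P,X): not NE [P1→A gives 7>3; P2→S gives 7>4]
(B,P,Y): not NE [P1→C gives 8>0; P2→Q gives 7>0; P3→X gives 9>8]
(B,Q,X): not NE [P1→C gives 9>1]
(B,Q,Y): not NE [P1→C gives 6>0; P3→X gives 8>2]
(B,R,X): not NE [P1→A gives 1>0; P2→S gives 7>1; P3→Y gives 5>3]
(B,R,Y): not NE [P1→C gives 9>2; P2→Q gives 7>2]
(B,S,X): NE
(B,S,Y): not NE [P1→C gives 7>0; P2→Q gives 7>5; P3→X gives 5>3]
(C,P,X): not NE [P1→A gives 7>0; P2→R gives 9>1; P3→Y gives 8>0]
(C,P,Y): not NE [P2→S gives 9>7]
(C,Q,X): not NE [P2→R gives 9>2; P3→Y gives 5>2]
(C,Q,Y): not NE [P2→S gives 9>1]
(C,R,X): not NE [P1→A gives 1>0; P3→Y gives 8>3]
(C,R,Y): not NE [P2→S gives 9>1]
(C,S,X): not NE [P1→B gives 9>8; P2→R gives 9>4]
(C,S,Y): not NE [P3→X gives 4>2]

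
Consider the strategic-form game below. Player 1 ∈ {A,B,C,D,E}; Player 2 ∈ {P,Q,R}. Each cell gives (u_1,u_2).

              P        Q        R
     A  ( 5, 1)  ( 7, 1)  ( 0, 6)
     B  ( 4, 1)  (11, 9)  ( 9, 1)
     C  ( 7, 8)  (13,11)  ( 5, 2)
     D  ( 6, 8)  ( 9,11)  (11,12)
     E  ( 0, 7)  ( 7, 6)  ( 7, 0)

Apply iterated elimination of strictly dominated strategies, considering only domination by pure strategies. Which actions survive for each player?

Survivors P1:{B,C,D} P2:{Q,R}

P1 drop A (C beats it: P:7>5 Q:13>7 R:5>0)
P1 drop E (B beats it: P:4>0 Q:11>7 R:9>7)
P2 drop P (Q beats it: B:9>1 C:11>8 D:11>8)
P1→{B,C,D} P2→{Q,R}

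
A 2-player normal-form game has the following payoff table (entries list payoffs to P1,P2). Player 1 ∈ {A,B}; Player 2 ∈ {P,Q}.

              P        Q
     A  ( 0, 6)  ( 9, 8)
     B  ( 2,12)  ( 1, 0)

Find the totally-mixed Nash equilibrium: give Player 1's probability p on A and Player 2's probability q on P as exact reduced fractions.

P1 indiff ⇒ q·0+(1-q)·9 = q·2+(1-q)·1 ⇒ q(-2) = (1-q)(-8) ⇒ q = 4/5
P2 indiff ⇒ p·6+(1-p)·12 = p·8+(1-p)·0 ⇒ p(-2) = (1-p)(-12) ⇒ p = 6/7

p=6/7, q=4/5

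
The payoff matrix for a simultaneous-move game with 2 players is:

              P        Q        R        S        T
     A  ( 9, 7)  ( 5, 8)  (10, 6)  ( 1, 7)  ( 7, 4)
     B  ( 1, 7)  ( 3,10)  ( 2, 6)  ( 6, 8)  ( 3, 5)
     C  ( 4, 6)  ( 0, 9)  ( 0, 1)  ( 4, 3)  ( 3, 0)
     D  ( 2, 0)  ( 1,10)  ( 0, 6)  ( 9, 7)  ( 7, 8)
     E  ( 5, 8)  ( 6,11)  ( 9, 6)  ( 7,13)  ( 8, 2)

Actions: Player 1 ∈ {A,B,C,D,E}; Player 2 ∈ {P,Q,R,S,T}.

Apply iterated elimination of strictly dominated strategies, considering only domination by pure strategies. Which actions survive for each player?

Remaining: P1:{D,E} P2:{Q,S}

P1 drop B (E beats it: P:5>1 Q:6>3 R:9>2 S:7>6 T:8>3)
P1 drop C (E beats it: P:5>4 Q:6>0 R:9>0 S:7>4 T:8>3)
P2 drop P (Q beats it: A:8>7 D:10>0 E:11>8)
P2 drop R (Q beats it: A:8>6 D:10>6 E:11>6)
P1 drop A (E beats it: Q:6>5 S:7>1 T:8>7)
P2 drop T (Q beats it: D:10>8 E:11>2)
P1→{D,E} P2→{Q,S}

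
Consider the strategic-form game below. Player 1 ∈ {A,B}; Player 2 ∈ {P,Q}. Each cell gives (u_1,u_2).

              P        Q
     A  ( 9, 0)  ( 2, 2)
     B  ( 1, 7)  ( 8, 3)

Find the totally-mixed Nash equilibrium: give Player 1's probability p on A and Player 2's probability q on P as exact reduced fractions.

p=2/3, q=3/7

P1 indiff ⇒ q·9+(1-q)·2 = q·1+(1-q)·8 ⇒ q(8) = (1-q)(6) ⇒ q = 3/7
P2 indiff ⇒ p·0+(1-p)·7 = p·2+(1-p)·3 ⇒ p(-2) = (1-p)(-4) ⇒ p = 2/3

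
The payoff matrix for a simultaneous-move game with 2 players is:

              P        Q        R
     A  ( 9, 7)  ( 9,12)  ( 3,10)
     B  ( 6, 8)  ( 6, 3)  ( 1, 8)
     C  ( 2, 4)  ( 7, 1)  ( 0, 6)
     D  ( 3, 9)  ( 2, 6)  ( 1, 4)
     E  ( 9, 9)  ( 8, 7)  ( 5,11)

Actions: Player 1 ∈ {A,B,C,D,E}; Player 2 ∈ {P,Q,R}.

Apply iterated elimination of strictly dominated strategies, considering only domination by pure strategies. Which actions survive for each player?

P1 drop B (A beats it: P:9>6 Q:9>6 R:3>1)
P1 drop C (A beats it: P:9>2 Q:9>7 R:3>0)
P1 drop D (A beats it: P:9>3 Q:9>2 R:3>1)
P2 drop P (R beats it: A:10>7 E:11>9)
P1→{A,E} P2→{Q,R}

IESDS → P1:{A,E} P2:{Q,R}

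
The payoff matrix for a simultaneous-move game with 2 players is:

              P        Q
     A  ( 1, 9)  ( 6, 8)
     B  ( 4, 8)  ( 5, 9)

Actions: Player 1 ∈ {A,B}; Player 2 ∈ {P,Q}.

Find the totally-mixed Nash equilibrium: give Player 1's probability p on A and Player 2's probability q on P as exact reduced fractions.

P1 indiff ⇒ q·1+(1-q)·6 = q·4+(1-q)·5 ⇒ q(-3) = (1-q)(-1) ⇒ q = 1/4
P2 indiff ⇒ p·9+(1-p)·8 = p·8+(1-p)·9 ⇒ p(1) = (1-p)(1) ⇒ p = 1/2

(p,q) = (1/2, 1/4)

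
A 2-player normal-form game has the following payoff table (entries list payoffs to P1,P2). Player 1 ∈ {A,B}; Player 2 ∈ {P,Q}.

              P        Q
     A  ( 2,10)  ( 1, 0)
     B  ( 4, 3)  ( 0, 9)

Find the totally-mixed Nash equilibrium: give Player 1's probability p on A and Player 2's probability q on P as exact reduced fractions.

P1 indiff ⇒ q·2+(1-q)·1 = q·4+(1-q)·0 ⇒ q(-2) = (1-q)(-1) ⇒ q = 1/3
P2 indiff ⇒ p·10+(1-p)·3 = p·0+(1-p)·9 ⇒ p(10) = (1-p)(6) ⇒ p = 3/8

P1 mixes 3/8 on A; P2 mixes 1/3 on P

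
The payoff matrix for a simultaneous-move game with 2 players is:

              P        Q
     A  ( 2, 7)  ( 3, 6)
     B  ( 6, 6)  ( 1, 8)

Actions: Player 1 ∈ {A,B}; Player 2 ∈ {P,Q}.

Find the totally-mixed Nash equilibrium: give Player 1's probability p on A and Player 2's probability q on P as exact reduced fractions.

P1 indiff ⇒ q·2+(1-q)·3 = q·6+(1-q)·1 ⇒ q(-4) = (1-q)(-2) ⇒ q = 1/3
P2 indiff ⇒ p·7+(1-p)·6 = p·6+(1-p)·8 ⇒ p(1) = (1-p)(2) ⇒ p = 2/3

p=2/3, q=1/3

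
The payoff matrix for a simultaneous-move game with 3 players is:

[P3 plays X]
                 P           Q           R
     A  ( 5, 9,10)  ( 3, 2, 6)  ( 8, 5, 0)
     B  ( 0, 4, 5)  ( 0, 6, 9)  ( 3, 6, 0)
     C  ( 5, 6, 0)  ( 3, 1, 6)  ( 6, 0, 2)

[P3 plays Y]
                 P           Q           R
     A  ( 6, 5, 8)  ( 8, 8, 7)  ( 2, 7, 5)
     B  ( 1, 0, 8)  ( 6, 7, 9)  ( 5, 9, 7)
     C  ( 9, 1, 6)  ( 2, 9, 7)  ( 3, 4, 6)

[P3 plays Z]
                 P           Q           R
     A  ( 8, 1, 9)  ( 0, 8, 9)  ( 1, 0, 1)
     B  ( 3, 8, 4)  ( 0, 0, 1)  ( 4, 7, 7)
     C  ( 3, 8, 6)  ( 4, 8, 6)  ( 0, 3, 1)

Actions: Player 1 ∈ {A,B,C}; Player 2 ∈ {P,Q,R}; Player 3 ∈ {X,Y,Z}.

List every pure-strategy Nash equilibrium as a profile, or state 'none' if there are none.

Nash profiles: (A,P,X), (B,R,Y)

(A,P,X): NE
(A,P,Y): not NE [P1→C gives 9>6; P2→Q gives 8>5; P3→X gives 10>8]
(A,P,Z): not NE [P2→Q gives 8>1; P3→X gives 10>9]
(A,Q,X): not NE [P2→P gives 9>2; P3→Z gives 9>6]
(A,Q,Y): not NE [P3→Z gives 9>7]
(A,Q,Z): not NE [P1→C gives 4>0]
(A,R,X): not NE [P2→P gives 9>5; P3→Y gives 5>0]
(A,R,Y): not NE [P1→B gives 5>2; P2→Q gives 8>7]
(A,R,Z): not NE [P1→B gives 4>1; P2→Q gives 8>0; P3→Y gives 5>1]
(B,P,X): not NE [P1→C gives 5>0; P2→R gives 6>4; P3→Y gives 8>5]
(B,P,Y): not NE [P1→C gives 9>1; P2→R gives 9>0]
(B,P,Z): not NE [P1→A gives 8>3; P3→Y gives 8>4]
(B,Q,X): not NE [P1→C gives 3>0]
(B,Q,Y): not NE [P1→A gives 8>6; P2→R gives 9>7]
(B,Q,Z): not NE [P1→C gives 4>0; P2→P gives 8>0; P3→Y gives 9>1]
(B,R,X): not NE [P1→A gives 8>3; P3→Z gives 7>0]
(B,R,Y): NE
(B,R,Z): not NE [P2→P gives 8>7]
(C,P,X): not NE [P3→Z gives 6>0]
(C,P,Y): not NE [P2→Q gives 9>1]
(C,P,Z): not NE [P1→A gives 8>3]
(C,Q,X): not NE [P2→P gives 6>1; P3→Y gives 7>6]
(C,Q,Y): not NE [P1→A gives 8>2]
(C,Q,Z): not NE [P3→Y gives 7>6]
(C,R,X): not NE [P1→A gives 8>6; P2→P gives 6>0; P3→Y gives 6>2]
(C,R,Y): not NE [P1→B gives 5>3; P2→Q gives 9>4]
(C,R,Z): not NE [P1→B gives 4>0; P2→Q gives 8>3; P3→Y gives 6>1]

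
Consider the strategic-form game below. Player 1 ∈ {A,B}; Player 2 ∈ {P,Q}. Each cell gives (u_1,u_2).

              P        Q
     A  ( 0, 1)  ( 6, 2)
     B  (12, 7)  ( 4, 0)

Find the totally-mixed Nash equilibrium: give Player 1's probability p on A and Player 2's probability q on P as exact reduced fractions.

P1 indiff ⇒ q·0+(1-q)·6 = q·12+(1-q)·4 ⇒ q(-12) = (1-q)(-2) ⇒ q = 1/7
P2 indiff ⇒ p·1+(1-p)·7 = p·2+(1-p)·0 ⇒ p(-1) = (1-p)(-7) ⇒ p = 7/8

(p,q) = (7/8, 1/7)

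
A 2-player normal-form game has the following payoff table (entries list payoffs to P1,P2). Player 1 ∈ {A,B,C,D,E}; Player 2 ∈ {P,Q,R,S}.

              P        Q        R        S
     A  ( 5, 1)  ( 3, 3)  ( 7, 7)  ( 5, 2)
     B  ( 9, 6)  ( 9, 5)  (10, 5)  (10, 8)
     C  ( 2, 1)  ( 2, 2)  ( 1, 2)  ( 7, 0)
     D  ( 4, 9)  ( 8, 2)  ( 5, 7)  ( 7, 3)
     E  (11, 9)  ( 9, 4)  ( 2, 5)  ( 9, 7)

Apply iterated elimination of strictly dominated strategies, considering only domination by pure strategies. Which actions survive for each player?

IESDS → P1:{B,E} P2:{P,S}

P1 drop A (B beats it: P:9>5 Q:9>3 R:10>7 S:10>5)
P1 drop C (B beats it: P:9>2 Q:9>2 R:10>1 S:10>7)
P1 drop D (B beats it: P:9>4 Q:9>8 R:10>5 S:10>7)
P2 drop Q (P beats it: B:6>5 E:9>4)
P2 drop R (P beats it: B:6>5 E:9>5)
P1→{B,E} P2→{P,S}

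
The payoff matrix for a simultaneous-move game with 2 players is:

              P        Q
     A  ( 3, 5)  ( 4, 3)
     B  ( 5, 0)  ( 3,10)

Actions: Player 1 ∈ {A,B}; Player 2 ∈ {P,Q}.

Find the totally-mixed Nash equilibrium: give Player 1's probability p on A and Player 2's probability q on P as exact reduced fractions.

p=5/6, q=1/3

P1 indiff ⇒ q·3+(1-q)·4 = q·5+(1-q)·3 ⇒ q(-2) = (1-q)(-1) ⇒ q = 1/3
P2 indiff ⇒ p·5+(1-p)·0 = p·3+(1-p)·10 ⇒ p(2) = (1-p)(10) ⇒ p = 5/6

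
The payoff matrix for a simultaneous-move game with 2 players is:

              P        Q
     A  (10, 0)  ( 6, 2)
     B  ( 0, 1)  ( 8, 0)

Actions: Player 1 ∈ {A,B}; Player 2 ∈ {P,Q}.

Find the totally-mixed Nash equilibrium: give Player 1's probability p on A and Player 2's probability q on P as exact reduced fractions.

P1 indiff ⇒ q·10+(1-q)·6 = q·0+(1-q)·8 ⇒ q(10) = (1-q)(2) ⇒ q = 1/6
P2 indiff ⇒ p·0+(1-p)·1 = p·2+(1-p)·0 ⇒ p(-2) = (1-p)(-1) ⇒ p = 1/3

(p,q) = (1/3, 1/6)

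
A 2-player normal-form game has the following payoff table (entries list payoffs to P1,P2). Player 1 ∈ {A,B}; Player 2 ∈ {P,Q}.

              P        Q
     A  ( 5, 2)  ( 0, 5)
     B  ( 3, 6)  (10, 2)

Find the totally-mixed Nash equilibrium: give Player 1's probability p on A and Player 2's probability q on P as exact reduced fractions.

P1 indiff ⇒ q·5+(1-q)·0 = q·3+(1-q)·10 ⇒ q(2) = (1-q)(10) ⇒ q = 5/6
P2 indiff ⇒ p·2+(1-p)·6 = p·5+(1-p)·2 ⇒ p(-3) = (1-p)(-4) ⇒ p = 4/7

(p,q) = (4/7, 5/6)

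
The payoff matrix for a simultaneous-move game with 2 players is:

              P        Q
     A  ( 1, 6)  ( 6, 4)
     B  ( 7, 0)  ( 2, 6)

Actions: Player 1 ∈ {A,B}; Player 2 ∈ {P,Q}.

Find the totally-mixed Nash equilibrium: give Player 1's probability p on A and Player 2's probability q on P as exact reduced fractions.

P1 mixes 3/4 on A; P2 mixes 2/5 on P

P1 indiff ⇒ q·1+(1-q)·6 = q·7+(1-q)·2 ⇒ q(-6) = (1-q)(-4) ⇒ q = 2/5
P2 indiff ⇒ p·6+(1-p)·0 = p·4+(1-p)·6 ⇒ p(2) = (1-p)(6) ⇒ p = 3/4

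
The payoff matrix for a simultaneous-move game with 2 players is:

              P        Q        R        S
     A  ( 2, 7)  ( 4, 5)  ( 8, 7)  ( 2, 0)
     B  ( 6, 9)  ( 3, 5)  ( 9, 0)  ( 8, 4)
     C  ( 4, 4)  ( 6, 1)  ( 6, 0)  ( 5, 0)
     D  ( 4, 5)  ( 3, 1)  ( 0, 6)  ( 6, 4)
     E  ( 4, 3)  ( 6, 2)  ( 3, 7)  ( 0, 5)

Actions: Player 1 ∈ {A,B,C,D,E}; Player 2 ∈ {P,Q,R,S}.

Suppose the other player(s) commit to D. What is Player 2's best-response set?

u_2(P vs D) = 5
u_2(Q vs D) = 1
u_2(R vs D) = 6
u_2(S vs D) = 4
max payoff 6 at {R}

P2 best: {R}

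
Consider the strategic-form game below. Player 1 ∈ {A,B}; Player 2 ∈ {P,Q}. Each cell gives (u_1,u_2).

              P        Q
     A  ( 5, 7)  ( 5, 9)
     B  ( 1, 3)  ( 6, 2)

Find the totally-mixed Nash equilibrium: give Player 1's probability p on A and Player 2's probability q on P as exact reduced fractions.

P1 mixes 1/3 on A; P2 mixes 1/5 on P

P1 indiff ⇒ q·5+(1-q)·5 = q·1+(1-q)·6 ⇒ q(4) = (1-q)(1) ⇒ q = 1/5
P2 indiff ⇒ p·7+(1-p)·3 = p·9+(1-p)·2 ⇒ p(-2) = (1-p)(-1) ⇒ p = 1/3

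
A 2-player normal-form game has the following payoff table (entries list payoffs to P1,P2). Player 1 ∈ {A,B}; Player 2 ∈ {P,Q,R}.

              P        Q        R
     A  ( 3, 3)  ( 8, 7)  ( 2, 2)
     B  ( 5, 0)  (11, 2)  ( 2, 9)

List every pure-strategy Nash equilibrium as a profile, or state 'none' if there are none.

NE set: (B,R)

(A,P): not NE [P1→B gives 5>3; P2→Q gives 7>3]
(A,Q): not NE [P1→B gives 11>8]
(A,R): not NE [P2→Q gives 7>2]
(B,P): not NE [P2→R gives 9>0]
(B,Q): not NE [P2→R gives 9>2]
(B,R): NE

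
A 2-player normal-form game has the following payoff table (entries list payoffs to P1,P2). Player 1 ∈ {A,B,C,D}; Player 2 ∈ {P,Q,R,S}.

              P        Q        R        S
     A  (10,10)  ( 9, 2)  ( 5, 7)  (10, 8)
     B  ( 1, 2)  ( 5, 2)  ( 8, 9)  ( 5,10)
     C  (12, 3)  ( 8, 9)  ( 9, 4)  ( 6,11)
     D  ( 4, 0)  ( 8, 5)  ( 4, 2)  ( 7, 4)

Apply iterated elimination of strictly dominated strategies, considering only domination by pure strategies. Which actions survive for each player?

Survivors P1:{A,C} P2:{P,S}

P1 drop B (C beats it: P:12>1 Q:8>5 R:9>8 S:6>5)
P1 drop D (A beats it: P:10>4 Q:9>8 R:5>4 S:10>7)
P2 drop Q (S beats it: A:8>2 C:11>9)
P2 drop R (S beats it: A:8>7 C:11>4)
P1→{A,C} P2→{P,S}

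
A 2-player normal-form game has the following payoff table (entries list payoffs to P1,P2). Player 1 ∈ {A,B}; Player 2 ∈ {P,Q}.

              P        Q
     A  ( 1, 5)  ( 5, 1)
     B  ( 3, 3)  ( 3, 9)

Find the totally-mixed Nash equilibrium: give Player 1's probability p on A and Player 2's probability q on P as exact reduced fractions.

P1 indiff ⇒ q·1+(1-q)·5 = q·3+(1-q)·3 ⇒ q(-2) = (1-q)(-2) ⇒ q = 1/2
P2 indiff ⇒ p·5+(1-p)·3 = p·1+(1-p)·9 ⇒ p(4) = (1-p)(6) ⇒ p = 3/5

(p,q) = (3/5, 1/2)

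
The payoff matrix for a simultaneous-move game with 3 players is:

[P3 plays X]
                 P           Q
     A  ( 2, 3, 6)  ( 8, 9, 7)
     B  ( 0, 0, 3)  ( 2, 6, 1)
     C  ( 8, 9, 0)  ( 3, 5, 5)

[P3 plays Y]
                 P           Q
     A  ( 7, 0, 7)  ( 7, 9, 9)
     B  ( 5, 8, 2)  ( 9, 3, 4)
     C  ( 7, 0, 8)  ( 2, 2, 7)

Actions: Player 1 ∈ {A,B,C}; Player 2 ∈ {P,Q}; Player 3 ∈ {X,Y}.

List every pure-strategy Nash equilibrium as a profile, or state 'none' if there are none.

(A,P,X): not NE [P1→C gives 8>2; P2→Q gives 9>3; P3→Y gives 7>6]
(A,P,Y): not NE [P2→Q gives 9>0]
(A,Q,X): not NE [P3→Y gives 9>7]
(A,Q,Y): not NE [P1→B gives 9>7]
(B,P,X): not NE [P1→C gives 8>0; P2→Q gives 6>0]
(B,P,Y): not NE [P1→C gives 7>5; P3→X gives 3>2]
(B,Q,X): not NE [P1→A gives 8>2; P3→Y gives 4>1]
(B,Q,Y): not NE [P2→P gives 8>3]
(C,P,X): not NE [P3→Y gives 8>0]
(C,P,Y): not NE [P2→Q gives 2>0]
(C,Q,X): not NE [P1→A gives 8>3; P2→P gives 9>5; P3→Y gives 7>5]
(C,Q,Y): not NE [P1→B gives 9>2]

PSNE: ∅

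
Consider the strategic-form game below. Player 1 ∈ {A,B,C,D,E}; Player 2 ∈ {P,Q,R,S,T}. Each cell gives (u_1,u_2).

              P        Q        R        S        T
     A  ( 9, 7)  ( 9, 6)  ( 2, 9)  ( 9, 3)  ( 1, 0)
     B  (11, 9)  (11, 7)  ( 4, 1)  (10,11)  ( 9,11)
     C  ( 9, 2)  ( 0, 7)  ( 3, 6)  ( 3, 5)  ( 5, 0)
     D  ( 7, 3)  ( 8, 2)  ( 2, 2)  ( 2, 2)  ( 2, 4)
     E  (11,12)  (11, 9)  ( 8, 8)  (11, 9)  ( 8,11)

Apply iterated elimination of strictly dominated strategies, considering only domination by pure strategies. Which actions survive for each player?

P1 drop A (B beats it: P:11>9 Q:11>9 R:4>2 S:10>9 T:9>1)
P1 drop C (B beats it: P:11>9 Q:11>0 R:4>3 S:10>3 T:9>5)
P1 drop D (B beats it: P:11>7 Q:11>8 R:4>2 S:10>2 T:9>2)
P2 drop Q (P beats it: B:9>7 E:12>9)
P2 drop R (P beats it: B:9>1 E:12>8)
P1→{B,E} P2→{P,S,T}

IESDS → P1:{B,E} P2:{P,S,T}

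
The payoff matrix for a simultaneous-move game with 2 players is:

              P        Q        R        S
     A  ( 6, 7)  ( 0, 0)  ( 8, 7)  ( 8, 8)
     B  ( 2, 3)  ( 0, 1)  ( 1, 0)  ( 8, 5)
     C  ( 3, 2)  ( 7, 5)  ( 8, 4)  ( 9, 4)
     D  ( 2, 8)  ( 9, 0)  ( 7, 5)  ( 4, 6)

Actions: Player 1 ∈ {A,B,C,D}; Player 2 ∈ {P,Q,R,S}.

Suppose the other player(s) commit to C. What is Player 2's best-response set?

u_2(P vs C) = 2
u_2(Q vs C) = 5
u_2(R vs C) = 4
u_2(S vs C) = 4
max payoff 5 at {Q}

argmax u_2 = {Q}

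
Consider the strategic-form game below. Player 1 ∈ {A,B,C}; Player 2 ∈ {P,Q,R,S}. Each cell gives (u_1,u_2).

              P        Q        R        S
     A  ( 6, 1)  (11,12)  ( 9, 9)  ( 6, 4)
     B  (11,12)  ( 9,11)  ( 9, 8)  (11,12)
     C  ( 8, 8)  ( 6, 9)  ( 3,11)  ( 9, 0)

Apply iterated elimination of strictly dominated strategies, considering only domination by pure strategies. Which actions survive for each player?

Survivors P1:{A,B} P2:{P,Q,S}

P1 drop C (B beats it: P:11>8 Q:9>6 R:9>3 S:11>9)
P2 drop R (Q beats it: A:12>9 B:11>8)
P1→{A,B} P2→{P,Q,S}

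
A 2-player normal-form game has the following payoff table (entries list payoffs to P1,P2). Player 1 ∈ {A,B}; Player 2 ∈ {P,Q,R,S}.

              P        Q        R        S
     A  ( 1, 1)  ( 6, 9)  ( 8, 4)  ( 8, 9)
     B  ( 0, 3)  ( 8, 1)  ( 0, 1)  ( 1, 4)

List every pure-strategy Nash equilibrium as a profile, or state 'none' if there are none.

(A,P): not NE [P2→S gives 9>1]
(A,Q): not NE [P1→B gives 8>6]
(A,R): not NE [P2→S gives 9>4]
(A,S): NE
(B,P): not NE [P1→A gives 1>0; P2→S gives 4>3]
(B,Q): not NE [P2→S gives 4>1]
(B,R): not NE [P1→A gives 8>0; P2→S gives 4>1]
(B,S): not NE [P1→A gives 8>1]

NE set: (A,S)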